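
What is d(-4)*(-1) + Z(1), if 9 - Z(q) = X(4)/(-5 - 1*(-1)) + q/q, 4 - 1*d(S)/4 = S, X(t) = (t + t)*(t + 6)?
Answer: -4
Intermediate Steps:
X(t) = 2*t*(6 + t) (X(t) = (2*t)*(6 + t) = 2*t*(6 + t))
d(S) = 16 - 4*S
Z(q) = 28 (Z(q) = 9 - ((2*4*(6 + 4))/(-5 - 1*(-1)) + q/q) = 9 - ((2*4*10)/(-5 + 1) + 1) = 9 - (80/(-4) + 1) = 9 - (80*(-¼) + 1) = 9 - (-20 + 1) = 9 - 1*(-19) = 9 + 19 = 28)
d(-4)*(-1) + Z(1) = (16 - 4*(-4))*(-1) + 28 = (16 + 16)*(-1) + 28 = 32*(-1) + 28 = -32 + 28 = -4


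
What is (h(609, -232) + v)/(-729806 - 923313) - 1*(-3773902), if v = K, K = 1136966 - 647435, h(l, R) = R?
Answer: 6238708611039/1653119 ≈ 3.7739e+6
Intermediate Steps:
K = 489531
v = 489531
(h(609, -232) + v)/(-729806 - 923313) - 1*(-3773902) = (-232 + 489531)/(-729806 - 923313) - 1*(-3773902) = 489299/(-1653119) + 3773902 = 489299*(-1/1653119) + 3773902 = -489299/1653119 + 3773902 = 6238708611039/1653119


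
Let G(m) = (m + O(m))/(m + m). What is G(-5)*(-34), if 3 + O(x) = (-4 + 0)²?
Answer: 136/5 ≈ 27.200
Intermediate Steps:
O(x) = 13 (O(x) = -3 + (-4 + 0)² = -3 + (-4)² = -3 + 16 = 13)
G(m) = (13 + m)/(2*m) (G(m) = (m + 13)/(m + m) = (13 + m)/((2*m)) = (13 + m)*(1/(2*m)) = (13 + m)/(2*m))
G(-5)*(-34) = ((½)*(13 - 5)/(-5))*(-34) = ((½)*(-⅕)*8)*(-34) = -⅘*(-34) = 136/5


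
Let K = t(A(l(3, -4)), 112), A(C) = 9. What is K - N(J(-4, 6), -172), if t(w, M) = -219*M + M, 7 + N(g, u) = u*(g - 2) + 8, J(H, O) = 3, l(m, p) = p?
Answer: -24245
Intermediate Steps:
N(g, u) = 1 + u*(-2 + g) (N(g, u) = -7 + (u*(g - 2) + 8) = -7 + (u*(-2 + g) + 8) = -7 + (8 + u*(-2 + g)) = 1 + u*(-2 + g))
t(w, M) = -218*M
K = -24416 (K = -218*112 = -24416)
K - N(J(-4, 6), -172) = -24416 - (1 - 2*(-172) + 3*(-172)) = -24416 - (1 + 344 - 516) = -24416 - 1*(-171) = -24416 + 171 = -24245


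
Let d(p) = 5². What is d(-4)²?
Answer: 625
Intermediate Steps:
d(p) = 25
d(-4)² = 25² = 625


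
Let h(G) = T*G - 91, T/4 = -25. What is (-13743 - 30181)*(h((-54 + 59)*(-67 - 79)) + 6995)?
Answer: -3509703296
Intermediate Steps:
T = -100 (T = 4*(-25) = -100)
h(G) = -91 - 100*G (h(G) = -100*G - 91 = -91 - 100*G)
(-13743 - 30181)*(h((-54 + 59)*(-67 - 79)) + 6995) = (-13743 - 30181)*((-91 - 100*(-54 + 59)*(-67 - 79)) + 6995) = -43924*((-91 - 500*(-146)) + 6995) = -43924*((-91 - 100*(-730)) + 6995) = -43924*((-91 + 73000) + 6995) = -43924*(72909 + 6995) = -43924*79904 = -3509703296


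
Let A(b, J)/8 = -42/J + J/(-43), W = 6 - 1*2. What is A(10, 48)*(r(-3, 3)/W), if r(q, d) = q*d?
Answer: 6165/172 ≈ 35.843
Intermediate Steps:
W = 4 (W = 6 - 2 = 4)
r(q, d) = d*q
A(b, J) = -336/J - 8*J/43 (A(b, J) = 8*(-42/J + J/(-43)) = 8*(-42/J + J*(-1/43)) = 8*(-42/J - J/43) = -336/J - 8*J/43)
A(10, 48)*(r(-3, 3)/W) = (-336/48 - 8/43*48)*((3*(-3))/4) = (-336*1/48 - 384/43)*(-9*¼) = (-7 - 384/43)*(-9/4) = -685/43*(-9/4) = 6165/172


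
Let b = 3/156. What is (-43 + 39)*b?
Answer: -1/13 ≈ -0.076923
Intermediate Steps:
b = 1/52 (b = 3*(1/156) = 1/52 ≈ 0.019231)
(-43 + 39)*b = (-43 + 39)*(1/52) = -4*1/52 = -1/13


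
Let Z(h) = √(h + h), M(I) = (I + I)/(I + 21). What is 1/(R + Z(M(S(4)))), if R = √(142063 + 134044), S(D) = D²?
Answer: 37/(8*√37 + 37*√276107) ≈ 0.0018983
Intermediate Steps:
M(I) = 2*I/(21 + I) (M(I) = (2*I)/(21 + I) = 2*I/(21 + I))
R = √276107 ≈ 525.46
Z(h) = √2*√h (Z(h) = √(2*h) = √2*√h)
1/(R + Z(M(S(4)))) = 1/(√276107 + √2*√(2*4²/(21 + 4²))) = 1/(√276107 + √2*√(2*16/(21 + 16))) = 1/(√276107 + √2*√(2*16/37)) = 1/(√276107 + √2*√(2*16*(1/37))) = 1/(√276107 + √2*√(32/37)) = 1/(√276107 + √2*(4*√74/37)) = 1/(√276107 + 8*√37/37)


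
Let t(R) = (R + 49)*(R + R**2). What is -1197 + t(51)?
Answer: 264003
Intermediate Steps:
t(R) = (49 + R)*(R + R**2)
-1197 + t(51) = -1197 + 51*(49 + 51**2 + 50*51) = -1197 + 51*(49 + 2601 + 2550) = -1197 + 51*5200 = -1197 + 265200 = 264003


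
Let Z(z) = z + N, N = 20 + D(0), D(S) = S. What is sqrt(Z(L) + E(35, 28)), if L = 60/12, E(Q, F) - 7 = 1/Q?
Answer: sqrt(39235)/35 ≈ 5.6594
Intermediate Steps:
E(Q, F) = 7 + 1/Q
L = 5 (L = 60*(1/12) = 5)
N = 20 (N = 20 + 0 = 20)
Z(z) = 20 + z (Z(z) = z + 20 = 20 + z)
sqrt(Z(L) + E(35, 28)) = sqrt((20 + 5) + (7 + 1/35)) = sqrt(25 + (7 + 1/35)) = sqrt(25 + 246/35) = sqrt(1121/35) = sqrt(39235)/35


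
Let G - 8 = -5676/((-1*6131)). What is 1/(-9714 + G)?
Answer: -6131/59501810 ≈ -0.00010304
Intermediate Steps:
G = 54724/6131 (G = 8 - 5676/((-1*6131)) = 8 - 5676/(-6131) = 8 - 5676*(-1/6131) = 8 + 5676/6131 = 54724/6131 ≈ 8.9258)
1/(-9714 + G) = 1/(-9714 + 54724/6131) = 1/(-59501810/6131) = -6131/59501810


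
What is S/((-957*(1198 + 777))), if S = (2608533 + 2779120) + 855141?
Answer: -6242794/1890075 ≈ -3.3029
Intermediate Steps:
S = 6242794 (S = 5387653 + 855141 = 6242794)
S/((-957*(1198 + 777))) = 6242794/((-957*(1198 + 777))) = 6242794/((-957*1975)) = 6242794/(-1890075) = 6242794*(-1/1890075) = -6242794/1890075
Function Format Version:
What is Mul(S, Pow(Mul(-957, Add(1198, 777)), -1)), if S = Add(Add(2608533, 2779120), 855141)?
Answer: Rational(-6242794, 1890075) ≈ -3.3029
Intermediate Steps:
S = 6242794 (S = Add(5387653, 855141) = 6242794)
Mul(S, Pow(Mul(-957, Add(1198, 777)), -1)) = Mul(6242794, Pow(Mul(-957, Add(1198, 777)), -1)) = Mul(6242794, Pow(Mul(-957, 1975), -1)) = Mul(6242794, Pow(-1890075, -1)) = Mul(6242794, Rational(-1, 1890075)) = Rational(-6242794, 1890075)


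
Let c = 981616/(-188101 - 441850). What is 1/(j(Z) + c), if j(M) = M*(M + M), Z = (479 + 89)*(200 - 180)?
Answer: 629951/162589848157584 ≈ 3.8745e-9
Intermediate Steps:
Z = 11360 (Z = 568*20 = 11360)
j(M) = 2*M² (j(M) = M*(2*M) = 2*M²)
c = -981616/629951 (c = 981616/(-629951) = 981616*(-1/629951) = -981616/629951 ≈ -1.5582)
1/(j(Z) + c) = 1/(2*11360² - 981616/629951) = 1/(2*129049600 - 981616/629951) = 1/(258099200 - 981616/629951) = 1/(162589848157584/629951) = 629951/162589848157584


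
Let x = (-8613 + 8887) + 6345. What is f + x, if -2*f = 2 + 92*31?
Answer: 5192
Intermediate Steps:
x = 6619 (x = 274 + 6345 = 6619)
f = -1427 (f = -(2 + 92*31)/2 = -(2 + 2852)/2 = -½*2854 = -1427)
f + x = -1427 + 6619 = 5192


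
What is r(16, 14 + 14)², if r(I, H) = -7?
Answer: 49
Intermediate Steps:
r(16, 14 + 14)² = (-7)² = 49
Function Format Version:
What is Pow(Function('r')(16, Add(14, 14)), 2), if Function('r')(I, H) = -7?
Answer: 49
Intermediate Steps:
Pow(Function('r')(16, Add(14, 14)), 2) = Pow(-7, 2) = 49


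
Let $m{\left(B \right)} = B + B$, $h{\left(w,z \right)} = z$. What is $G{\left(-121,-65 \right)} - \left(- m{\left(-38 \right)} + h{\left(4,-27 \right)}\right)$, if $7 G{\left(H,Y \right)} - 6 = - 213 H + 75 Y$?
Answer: $\frac{20561}{7} \approx 2937.3$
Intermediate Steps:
$m{\left(B \right)} = 2 B$
$G{\left(H,Y \right)} = \frac{6}{7} - \frac{213 H}{7} + \frac{75 Y}{7}$ ($G{\left(H,Y \right)} = \frac{6}{7} + \frac{- 213 H + 75 Y}{7} = \frac{6}{7} - \left(- \frac{75 Y}{7} + \frac{213 H}{7}\right) = \frac{6}{7} - \frac{213 H}{7} + \frac{75 Y}{7}$)
$G{\left(-121,-65 \right)} - \left(- m{\left(-38 \right)} + h{\left(4,-27 \right)}\right) = \left(\frac{6}{7} - - \frac{25773}{7} + \frac{75}{7} \left(-65\right)\right) + \left(2 \left(-38\right) - -27\right) = \left(\frac{6}{7} + \frac{25773}{7} - \frac{4875}{7}\right) + \left(-76 + 27\right) = \frac{20904}{7} - 49 = \frac{20561}{7}$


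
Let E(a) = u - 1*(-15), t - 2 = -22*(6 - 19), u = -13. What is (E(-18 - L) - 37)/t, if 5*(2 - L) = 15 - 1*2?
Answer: -35/288 ≈ -0.12153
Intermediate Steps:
L = -⅗ (L = 2 - (15 - 1*2)/5 = 2 - (15 - 2)/5 = 2 - ⅕*13 = 2 - 13/5 = -⅗ ≈ -0.60000)
t = 288 (t = 2 - 22*(6 - 19) = 2 - 22*(-13) = 2 + 286 = 288)
E(a) = 2 (E(a) = -13 - 1*(-15) = -13 + 15 = 2)
(E(-18 - L) - 37)/t = (2 - 37)/288 = -35*1/288 = -35/288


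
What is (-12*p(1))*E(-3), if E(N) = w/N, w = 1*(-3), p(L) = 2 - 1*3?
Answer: 12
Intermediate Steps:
p(L) = -1 (p(L) = 2 - 3 = -1)
w = -3
E(N) = -3/N
(-12*p(1))*E(-3) = (-12*(-1))*(-3/(-3)) = 12*(-3*(-⅓)) = 12*1 = 12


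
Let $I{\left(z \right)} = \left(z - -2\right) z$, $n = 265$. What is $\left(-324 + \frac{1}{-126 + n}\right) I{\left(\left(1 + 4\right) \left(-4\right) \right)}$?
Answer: $- \frac{16212600}{139} \approx -1.1664 \cdot 10^{5}$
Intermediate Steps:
$I{\left(z \right)} = z \left(2 + z\right)$ ($I{\left(z \right)} = \left(z + 2\right) z = \left(2 + z\right) z = z \left(2 + z\right)$)
$\left(-324 + \frac{1}{-126 + n}\right) I{\left(\left(1 + 4\right) \left(-4\right) \right)} = \left(-324 + \frac{1}{-126 + 265}\right) \left(1 + 4\right) \left(-4\right) \left(2 + \left(1 + 4\right) \left(-4\right)\right) = \left(-324 + \frac{1}{139}\right) 5 \left(-4\right) \left(2 + 5 \left(-4\right)\right) = \left(-324 + \frac{1}{139}\right) \left(- 20 \left(2 - 20\right)\right) = - \frac{45035 \left(\left(-20\right) \left(-18\right)\right)}{139} = \left(- \frac{45035}{139}\right) 360 = - \frac{16212600}{139}$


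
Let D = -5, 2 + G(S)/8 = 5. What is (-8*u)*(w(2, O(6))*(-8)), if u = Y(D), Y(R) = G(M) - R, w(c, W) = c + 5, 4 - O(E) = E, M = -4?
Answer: 12992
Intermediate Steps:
O(E) = 4 - E
G(S) = 24 (G(S) = -16 + 8*5 = -16 + 40 = 24)
w(c, W) = 5 + c
Y(R) = 24 - R
u = 29 (u = 24 - 1*(-5) = 24 + 5 = 29)
(-8*u)*(w(2, O(6))*(-8)) = (-8*29)*((5 + 2)*(-8)) = -1624*(-8) = -232*(-56) = 12992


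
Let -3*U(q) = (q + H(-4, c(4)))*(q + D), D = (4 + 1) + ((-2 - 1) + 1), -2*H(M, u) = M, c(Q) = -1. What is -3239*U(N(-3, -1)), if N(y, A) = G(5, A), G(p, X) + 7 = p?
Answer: 0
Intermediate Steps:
G(p, X) = -7 + p
N(y, A) = -2 (N(y, A) = -7 + 5 = -2)
H(M, u) = -M/2
D = 3 (D = 5 + (-3 + 1) = 5 - 2 = 3)
U(q) = -(2 + q)*(3 + q)/3 (U(q) = -(q - 1/2*(-4))*(q + 3)/3 = -(q + 2)*(3 + q)/3 = -(2 + q)*(3 + q)/3)
-3239*U(N(-3, -1)) = -3239*(-2 - 5/3*(-2) - 1/3*(-2)**2) = -3239*(-2 + 10/3 - 1/3*4) = -3239*(-2 + 10/3 - 4/3) = -3239*0 = 0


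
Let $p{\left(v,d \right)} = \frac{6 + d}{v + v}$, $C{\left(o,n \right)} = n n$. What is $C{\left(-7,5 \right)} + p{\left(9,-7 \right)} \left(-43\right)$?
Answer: $\frac{493}{18} \approx 27.389$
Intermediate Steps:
$C{\left(o,n \right)} = n^{2}$
$p{\left(v,d \right)} = \frac{6 + d}{2 v}$
$C{\left(-7,5 \right)} + p{\left(9,-7 \right)} \left(-43\right) = 5^{2} + \frac{6 - 7}{2 \cdot 9} \left(-43\right) = 25 + \frac{1}{2} \cdot \frac{1}{9} \left(-1\right) \left(-43\right) = 25 - - \frac{43}{18} = 25 + \frac{43}{18} = \frac{493}{18}$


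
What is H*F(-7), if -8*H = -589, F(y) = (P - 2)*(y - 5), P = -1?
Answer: 5301/2 ≈ 2650.5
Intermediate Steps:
F(y) = 15 - 3*y (F(y) = (-1 - 2)*(y - 5) = -3*(-5 + y) = 15 - 3*y)
H = 589/8 (H = -⅛*(-589) = 589/8 ≈ 73.625)
H*F(-7) = 589*(15 - 3*(-7))/8 = 589*(15 + 21)/8 = (589/8)*36 = 5301/2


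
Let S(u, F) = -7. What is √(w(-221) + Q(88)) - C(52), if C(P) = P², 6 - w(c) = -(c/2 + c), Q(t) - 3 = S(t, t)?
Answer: -2704 + I*√1318/2 ≈ -2704.0 + 18.152*I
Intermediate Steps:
Q(t) = -4 (Q(t) = 3 - 7 = -4)
w(c) = 6 + 3*c/2 (w(c) = 6 - (-1)*(c/2 + c) = 6 - (-1)*3*c/2 = 6 - (-3)*c/2 = 6 + 3*c/2)
√(w(-221) + Q(88)) - C(52) = √((6 + (3/2)*(-221)) - 4) - 1*52² = √((6 - 663/2) - 4) - 1*2704 = √(-651/2 - 4) - 2704 = √(-659/2) - 2704 = I*√1318/2 - 2704 = -2704 + I*√1318/2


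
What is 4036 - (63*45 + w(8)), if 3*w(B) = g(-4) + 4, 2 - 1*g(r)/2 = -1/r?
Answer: 2397/2 ≈ 1198.5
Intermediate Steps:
g(r) = 4 + 2/r (g(r) = 4 - (-2)/r = 4 + 2/r)
w(B) = 5/2 (w(B) = ((4 + 2/(-4)) + 4)/3 = ((4 + 2*(-1/4)) + 4)/3 = ((4 - 1/2) + 4)/3 = (7/2 + 4)/3 = (1/3)*(15/2) = 5/2)
4036 - (63*45 + w(8)) = 4036 - (63*45 + 5/2) = 4036 - (2835 + 5/2) = 4036 - 1*5675/2 = 4036 - 5675/2 = 2397/2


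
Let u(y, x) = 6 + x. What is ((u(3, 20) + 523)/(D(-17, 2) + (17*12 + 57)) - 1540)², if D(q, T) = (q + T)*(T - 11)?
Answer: 4583154601/1936 ≈ 2.3673e+6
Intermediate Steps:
D(q, T) = (-11 + T)*(T + q) (D(q, T) = (T + q)*(-11 + T) = (-11 + T)*(T + q))
((u(3, 20) + 523)/(D(-17, 2) + (17*12 + 57)) - 1540)² = (((6 + 20) + 523)/((2² - 11*2 - 11*(-17) + 2*(-17)) + (17*12 + 57)) - 1540)² = ((26 + 523)/((4 - 22 + 187 - 34) + (204 + 57)) - 1540)² = (549/(135 + 261) - 1540)² = (549/396 - 1540)² = (549*(1/396) - 1540)² = (61/44 - 1540)² = (-67699/44)² = 4583154601/1936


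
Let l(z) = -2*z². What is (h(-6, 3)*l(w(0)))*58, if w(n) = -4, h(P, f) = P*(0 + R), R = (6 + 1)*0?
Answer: 0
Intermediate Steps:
R = 0 (R = 7*0 = 0)
h(P, f) = 0 (h(P, f) = P*(0 + 0) = P*0 = 0)
(h(-6, 3)*l(w(0)))*58 = (0*(-2*(-4)²))*58 = (0*(-2*16))*58 = (0*(-32))*58 = 0*58 = 0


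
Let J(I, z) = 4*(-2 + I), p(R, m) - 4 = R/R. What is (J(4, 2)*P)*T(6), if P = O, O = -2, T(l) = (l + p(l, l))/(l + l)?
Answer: -44/3 ≈ -14.667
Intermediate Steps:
p(R, m) = 5 (p(R, m) = 4 + R/R = 4 + 1 = 5)
T(l) = (5 + l)/(2*l) (T(l) = (l + 5)/(l + l) = (5 + l)/((2*l)) = (5 + l)*(1/(2*l)) = (5 + l)/(2*l))
J(I, z) = -8 + 4*I
P = -2
(J(4, 2)*P)*T(6) = ((-8 + 4*4)*(-2))*((½)*(5 + 6)/6) = ((-8 + 16)*(-2))*((½)*(⅙)*11) = (8*(-2))*(11/12) = -16*11/12 = -44/3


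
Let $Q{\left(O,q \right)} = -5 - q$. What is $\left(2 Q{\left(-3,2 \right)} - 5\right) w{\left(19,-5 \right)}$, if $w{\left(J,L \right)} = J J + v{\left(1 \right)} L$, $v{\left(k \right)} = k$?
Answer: $-6764$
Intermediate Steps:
$w{\left(J,L \right)} = L + J^{2}$ ($w{\left(J,L \right)} = J J + 1 L = J^{2} + L = L + J^{2}$)
$\left(2 Q{\left(-3,2 \right)} - 5\right) w{\left(19,-5 \right)} = \left(2 \left(-5 - 2\right) - 5\right) \left(-5 + 19^{2}\right) = \left(2 \left(-5 - 2\right) - 5\right) \left(-5 + 361\right) = \left(2 \left(-7\right) - 5\right) 356 = \left(-14 - 5\right) 356 = \left(-19\right) 356 = -6764$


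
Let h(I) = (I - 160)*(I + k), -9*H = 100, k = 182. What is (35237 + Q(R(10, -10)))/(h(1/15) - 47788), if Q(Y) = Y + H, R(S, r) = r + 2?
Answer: -7924025/17303969 ≈ -0.45793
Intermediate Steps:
H = -100/9 (H = -1/9*100 = -100/9 ≈ -11.111)
h(I) = (-160 + I)*(182 + I) (h(I) = (I - 160)*(I + 182) = (-160 + I)*(182 + I))
R(S, r) = 2 + r
Q(Y) = -100/9 + Y (Q(Y) = Y - 100/9 = -100/9 + Y)
(35237 + Q(R(10, -10)))/(h(1/15) - 47788) = (35237 + (-100/9 + (2 - 10)))/((-29120 + (1/15)**2 + 22/15) - 47788) = (35237 + (-100/9 - 8))/((-29120 + (1/15)**2 + 22*(1/15)) - 47788) = (35237 - 172/9)/((-29120 + 1/225 + 22/15) - 47788) = 316961/(9*(-6551669/225 - 47788)) = 316961/(9*(-17303969/225)) = (316961/9)*(-225/17303969) = -7924025/17303969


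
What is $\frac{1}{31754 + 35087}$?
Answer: $\frac{1}{66841} \approx 1.4961 \cdot 10^{-5}$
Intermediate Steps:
$\frac{1}{31754 + 35087} = \frac{1}{66841}$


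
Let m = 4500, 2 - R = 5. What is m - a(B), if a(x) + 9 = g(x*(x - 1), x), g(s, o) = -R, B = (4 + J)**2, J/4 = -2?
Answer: 4506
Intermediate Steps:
J = -8 (J = 4*(-2) = -8)
R = -3 (R = 2 - 1*5 = 2 - 5 = -3)
B = 16 (B = (4 - 8)**2 = (-4)**2 = 16)
g(s, o) = 3 (g(s, o) = -1*(-3) = 3)
a(x) = -6 (a(x) = -9 + 3 = -6)
m - a(B) = 4500 - 1*(-6) = 4500 + 6 = 4506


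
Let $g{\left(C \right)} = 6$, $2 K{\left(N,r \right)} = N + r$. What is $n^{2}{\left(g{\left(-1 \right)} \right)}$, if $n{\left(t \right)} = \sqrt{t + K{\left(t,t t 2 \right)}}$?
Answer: $45$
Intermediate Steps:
$K{\left(N,r \right)} = \frac{N}{2} + \frac{r}{2}$ ($K{\left(N,r \right)} = \frac{N + r}{2} = \frac{N}{2} + \frac{r}{2}$)
$n{\left(t \right)} = \sqrt{t^{2} + \frac{3 t}{2}}$ ($n{\left(t \right)} = \sqrt{t + \left(\frac{t}{2} + \frac{t t 2}{2}\right)} = \sqrt{t + \left(\frac{t}{2} + \frac{t^{2} \cdot 2}{2}\right)} = \sqrt{t + \left(\frac{t}{2} + \frac{2 t^{2}}{2}\right)} = \sqrt{t + \left(\frac{t}{2} + t^{2}\right)} = \sqrt{t + \left(t^{2} + \frac{t}{2}\right)} = \sqrt{t^{2} + \frac{3 t}{2}}$)
$n^{2}{\left(g{\left(-1 \right)} \right)} = \left(\frac{\sqrt{2} \sqrt{6 \left(3 + 2 \cdot 6\right)}}{2}\right)^{2} = \left(\frac{\sqrt{2} \sqrt{6 \left(3 + 12\right)}}{2}\right)^{2} = \left(\frac{\sqrt{2} \sqrt{6 \cdot 15}}{2}\right)^{2} = \left(\frac{\sqrt{2} \sqrt{90}}{2}\right)^{2} = \left(\frac{\sqrt{2} \cdot 3 \sqrt{10}}{2}\right)^{2} = \left(3 \sqrt{5}\right)^{2} = 45$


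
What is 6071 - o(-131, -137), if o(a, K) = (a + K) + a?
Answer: 6470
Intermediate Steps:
o(a, K) = K + 2*a (o(a, K) = (K + a) + a = K + 2*a)
6071 - o(-131, -137) = 6071 - (-137 + 2*(-131)) = 6071 - (-137 - 262) = 6071 - 1*(-399) = 6071 + 399 = 6470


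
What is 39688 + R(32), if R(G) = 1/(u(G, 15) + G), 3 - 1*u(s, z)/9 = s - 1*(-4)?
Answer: 10517319/265 ≈ 39688.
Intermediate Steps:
u(s, z) = -9 - 9*s (u(s, z) = 27 - 9*(s - 1*(-4)) = 27 - 9*(s + 4) = 27 - 9*(4 + s) = 27 + (-36 - 9*s) = -9 - 9*s)
R(G) = 1/(-9 - 8*G) (R(G) = 1/((-9 - 9*G) + G) = 1/(-9 - 8*G))
39688 + R(32) = 39688 - 1/(9 + 8*32) = 39688 - 1/(9 + 256) = 39688 - 1/265 = 10517319/265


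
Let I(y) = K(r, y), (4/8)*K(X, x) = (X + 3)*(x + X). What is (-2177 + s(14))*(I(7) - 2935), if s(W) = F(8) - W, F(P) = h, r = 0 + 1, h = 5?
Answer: 6276006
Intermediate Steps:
r = 1
K(X, x) = 2*(3 + X)*(X + x) (K(X, x) = 2*((X + 3)*(x + X)) = 2*((3 + X)*(X + x)) = 2*(3 + X)*(X + x))
F(P) = 5
I(y) = 8 + 8*y (I(y) = 2*1² + 6*1 + 6*y + 2*1*y = 2*1 + 6 + 6*y + 2*y = 2 + 6 + 6*y + 2*y = 8 + 8*y)
s(W) = 5 - W
(-2177 + s(14))*(I(7) - 2935) = (-2177 + (5 - 1*14))*((8 + 8*7) - 2935) = (-2177 + (5 - 14))*((8 + 56) - 2935) = (-2177 - 9)*(64 - 2935) = -2186*(-2871) = 6276006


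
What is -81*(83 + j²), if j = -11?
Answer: -16524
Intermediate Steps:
-81*(83 + j²) = -81*(83 + (-11)²) = -81*(83 + 121) = -81*204 = -16524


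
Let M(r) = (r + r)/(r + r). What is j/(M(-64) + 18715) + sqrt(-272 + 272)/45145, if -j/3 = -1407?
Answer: 4221/18716 ≈ 0.22553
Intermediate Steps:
j = 4221 (j = -3*(-1407) = 4221)
M(r) = 1 (M(r) = (2*r)/((2*r)) = (2*r)*(1/(2*r)) = 1)
j/(M(-64) + 18715) + sqrt(-272 + 272)/45145 = 4221/(1 + 18715) + sqrt(-272 + 272)/45145 = 4221/18716 + sqrt(0)*(1/45145) = 4221*(1/18716) + 0*(1/45145) = 4221/18716 + 0 = 4221/18716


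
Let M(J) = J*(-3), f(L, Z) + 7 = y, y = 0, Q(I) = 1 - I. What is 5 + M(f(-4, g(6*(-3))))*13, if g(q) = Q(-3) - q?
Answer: 278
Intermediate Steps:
g(q) = 4 - q (g(q) = (1 - 1*(-3)) - q = (1 + 3) - q = 4 - q)
f(L, Z) = -7 (f(L, Z) = -7 + 0 = -7)
M(J) = -3*J
5 + M(f(-4, g(6*(-3))))*13 = 5 - 3*(-7)*13 = 5 + 21*13 = 5 + 273 = 278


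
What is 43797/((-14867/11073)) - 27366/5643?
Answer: -912353241235/27964827 ≈ -32625.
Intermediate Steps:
43797/((-14867/11073)) - 27366/5643 = 43797/((-14867*1/11073)) - 27366*1/5643 = 43797/(-14867/11073) - 9122/1881 = 43797*(-11073/14867) - 9122/1881 = -484964181/14867 - 9122/1881 = -912353241235/27964827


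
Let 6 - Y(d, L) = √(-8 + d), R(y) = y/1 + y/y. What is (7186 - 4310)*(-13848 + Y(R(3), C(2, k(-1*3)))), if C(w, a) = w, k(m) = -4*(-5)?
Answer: -39809592 - 5752*I ≈ -3.981e+7 - 5752.0*I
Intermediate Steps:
k(m) = 20
R(y) = 1 + y (R(y) = y*1 + 1 = y + 1 = 1 + y)
Y(d, L) = 6 - √(-8 + d)
(7186 - 4310)*(-13848 + Y(R(3), C(2, k(-1*3)))) = (7186 - 4310)*(-13848 + (6 - √(-8 + (1 + 3)))) = 2876*(-13848 + (6 - √(-8 + 4))) = 2876*(-13848 + (6 - √(-4))) = 2876*(-13848 + (6 - 2*I)) = 2876*(-13842 - 2*I) = -39809592 - 5752*I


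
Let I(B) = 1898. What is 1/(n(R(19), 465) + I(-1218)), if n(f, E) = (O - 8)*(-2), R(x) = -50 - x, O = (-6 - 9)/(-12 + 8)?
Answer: 2/3813 ≈ 0.00052452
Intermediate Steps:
O = 15/4 (O = -15/(-4) = -15*(-¼) = 15/4 ≈ 3.7500)
n(f, E) = 17/2 (n(f, E) = (15/4 - 8)*(-2) = -17/4*(-2) = 17/2)
1/(n(R(19), 465) + I(-1218)) = 1/(17/2 + 1898) = 1/(3813/2) = 2/3813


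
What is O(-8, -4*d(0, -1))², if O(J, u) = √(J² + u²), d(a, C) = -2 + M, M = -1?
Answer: 208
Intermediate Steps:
d(a, C) = -3 (d(a, C) = -2 - 1 = -3)
O(-8, -4*d(0, -1))² = (√((-8)² + (-4*(-3))²))² = (√(64 + 12²))² = (√(64 + 144))² = (√208)² = (4*√13)² = 208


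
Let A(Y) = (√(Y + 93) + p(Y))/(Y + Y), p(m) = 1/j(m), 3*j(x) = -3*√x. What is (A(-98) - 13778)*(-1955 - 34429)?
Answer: 501298752 + 4548*I*√2/343 + 9096*I*√5/49 ≈ 5.013e+8 + 433.84*I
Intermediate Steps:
j(x) = -√x (j(x) = (-3*√x)/3 = -√x)
p(m) = -1/√m (p(m) = 1/(-√m) = -1/√m)
A(Y) = (√(93 + Y) - 1/√Y)/(2*Y) (A(Y) = (√(Y + 93) - 1/√Y)/(Y + Y) = (√(93 + Y) - 1/√Y)/((2*Y)) = (√(93 + Y) - 1/√Y)*(1/(2*Y)) = (√(93 + Y) - 1/√Y)/(2*Y))
(A(-98) - 13778)*(-1955 - 34429) = ((-I*√2/2744 + (½)*√(93 - 98)/(-98)) - 13778)*(-1955 - 34429) = ((-I*√2/2744 + (½)*(-1/98)*√(-5)) - 13778)*(-36384) = ((-I*√2/2744 + (½)*(-1/98)*(I*√5)) - 13778)*(-36384) = ((-I*√2/2744 - I*√5/196) - 13778)*(-36384) = ((-I*√5/196 - I*√2/2744) - 13778)*(-36384) = (-13778 - I*√5/196 - I*√2/2744)*(-36384) = 501298752 + 4548*I*√2/343 + 9096*I*√5/49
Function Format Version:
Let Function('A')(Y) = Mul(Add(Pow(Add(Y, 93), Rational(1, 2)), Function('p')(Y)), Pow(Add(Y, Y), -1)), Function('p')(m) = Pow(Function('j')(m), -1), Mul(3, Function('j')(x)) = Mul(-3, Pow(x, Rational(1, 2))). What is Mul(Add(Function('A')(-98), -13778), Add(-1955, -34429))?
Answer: Add(501298752, Mul(Rational(4548, 343), I, Pow(2, Rational(1, 2))), Mul(Rational(9096, 49), I, Pow(5, Rational(1, 2)))) ≈ Add(5.0130e+8, Mul(433.84, I))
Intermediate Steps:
Function('j')(x) = Mul(-1, Pow(x, Rational(1, 2))) (Function('j')(x) = Mul(Rational(1, 3), Mul(-3, Pow(x, Rational(1, 2)))) = Mul(-1, Pow(x, Rational(1, 2))))
Function('p')(m) = Mul(-1, Pow(m, Rational(-1, 2))) (Function('p')(m) = Pow(Mul(-1, Pow(m, Rational(1, 2))), -1) = Mul(-1, Pow(m, Rational(-1, 2))))
Function('A')(Y) = Mul(Rational(1, 2), Pow(Y, -1), Add(Pow(Add(93, Y), Rational(1, 2)), Mul(-1, Pow(Y, Rational(-1, 2))))) (Function('A')(Y) = Mul(Add(Pow(Add(Y, 93), Rational(1, 2)), Mul(-1, Pow(Y, Rational(-1, 2)))), Pow(Add(Y, Y), -1)) = Mul(Add(Pow(Add(93, Y), Rational(1, 2)), Mul(-1, Pow(Y, Rational(-1, 2)))), Pow(Mul(2, Y), -1)) = Mul(Add(Pow(Add(93, Y), Rational(1, 2)), Mul(-1, Pow(Y, Rational(-1, 2)))), Mul(Rational(1, 2), Pow(Y, -1))) = Mul(Rational(1, 2), Pow(Y, -1), Add(Pow(Add(93, Y), Rational(1, 2)), Mul(-1, Pow(Y, Rational(-1, 2))))))
Mul(Add(Function('A')(-98), -13778), Add(-1955, -34429)) = Mul(Add(Add(Mul(Rational(-1, 2), Pow(-98, Rational(-3, 2))), Mul(Rational(1, 2), Pow(-98, -1), Pow(Add(93, -98), Rational(1, 2)))), -13778), Add(-1955, -34429)) = Mul(Add(Add(Mul(Rational(-1, 2), Mul(Rational(1, 1372), I, Pow(2, Rational(1, 2)))), Mul(Rational(1, 2), Rational(-1, 98), Pow(-5, Rational(1, 2)))), -13778), -36384) = Mul(Add(Add(Mul(Rational(-1, 2744), I, Pow(2, Rational(1, 2))), Mul(Rational(1, 2), Rational(-1, 98), Mul(I, Pow(5, Rational(1, 2))))), -13778), -36384) = Mul(Add(Add(Mul(Rational(-1, 2744), I, Pow(2, Rational(1, 2))), Mul(Rational(-1, 196), I, Pow(5, Rational(1, 2)))), -13778), -36384) = Mul(Add(Add(Mul(Rational(-1, 196), I, Pow(5, Rational(1, 2))), Mul(Rational(-1, 2744), I, Pow(2, Rational(1, 2)))), -13778), -36384) = Mul(Add(-13778, Mul(Rational(-1, 196), I, Pow(5, Rational(1, 2))), Mul(Rational(-1, 2744), I, Pow(2, Rational(1, 2)))), -36384) = Add(501298752, Mul(Rational(4548, 343), I, Pow(2, Rational(1, 2))), Mul(Rational(9096, 49), I, Pow(5, Rational(1, 2))))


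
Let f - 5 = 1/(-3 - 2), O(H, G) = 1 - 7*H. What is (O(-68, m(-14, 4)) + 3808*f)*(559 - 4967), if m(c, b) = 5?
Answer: -413369016/5 ≈ -8.2674e+7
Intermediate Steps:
f = 24/5 (f = 5 + 1/(-3 - 2) = 5 + 1/(-5) = 5 - 1/5 = 24/5 ≈ 4.8000)
(O(-68, m(-14, 4)) + 3808*f)*(559 - 4967) = ((1 - 7*(-68)) + 3808*(24/5))*(559 - 4967) = ((1 + 476) + 91392/5)*(-4408) = (477 + 91392/5)*(-4408) = (93777/5)*(-4408) = -413369016/5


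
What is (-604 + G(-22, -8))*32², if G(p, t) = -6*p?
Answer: -483328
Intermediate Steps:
(-604 + G(-22, -8))*32² = (-604 - 6*(-22))*32² = (-604 + 132)*1024 = -472*1024 = -483328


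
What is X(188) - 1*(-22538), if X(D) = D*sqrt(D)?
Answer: 22538 + 376*sqrt(47) ≈ 25116.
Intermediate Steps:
X(D) = D**(3/2)
X(188) - 1*(-22538) = 188**(3/2) - 1*(-22538) = 376*sqrt(47) + 22538 = 22538 + 376*sqrt(47)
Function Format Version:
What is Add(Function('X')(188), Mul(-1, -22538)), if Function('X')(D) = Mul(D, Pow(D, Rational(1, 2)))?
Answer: Add(22538, Mul(376, Pow(47, Rational(1, 2)))) ≈ 25116.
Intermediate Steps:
Function('X')(D) = Pow(D, Rational(3, 2))
Add(Function('X')(188), Mul(-1, -22538)) = Add(Pow(188, Rational(3, 2)), Mul(-1, -22538)) = Add(Mul(376, Pow(47, Rational(1, 2))), 22538) = Add(22538, Mul(376, Pow(47, Rational(1, 2))))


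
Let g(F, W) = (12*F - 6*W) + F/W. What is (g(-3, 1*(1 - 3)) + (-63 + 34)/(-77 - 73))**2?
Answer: 2798929/5625 ≈ 497.59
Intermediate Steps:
g(F, W) = -6*W + 12*F + F/W (g(F, W) = (-6*W + 12*F) + F/W = -6*W + 12*F + F/W)
(g(-3, 1*(1 - 3)) + (-63 + 34)/(-77 - 73))**2 = ((-6*(1 - 3) + 12*(-3) - 3/(1 - 3)) + (-63 + 34)/(-77 - 73))**2 = ((-6*(-2) - 36 - 3/(1*(-2))) - 29/(-150))**2 = ((-6*(-2) - 36 - 3/(-2)) - 29*(-1/150))**2 = ((12 - 36 - 3*(-1/2)) + 29/150)**2 = ((12 - 36 + 3/2) + 29/150)**2 = (-45/2 + 29/150)**2 = (-1673/75)**2 = 2798929/5625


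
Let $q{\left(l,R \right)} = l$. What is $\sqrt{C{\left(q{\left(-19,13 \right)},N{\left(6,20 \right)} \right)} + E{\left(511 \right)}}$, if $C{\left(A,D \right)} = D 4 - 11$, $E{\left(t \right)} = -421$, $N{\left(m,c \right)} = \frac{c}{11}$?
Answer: $\frac{8 i \sqrt{803}}{11} \approx 20.609 i$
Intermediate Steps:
$N{\left(m,c \right)} = \frac{c}{11}$ ($N{\left(m,c \right)} = c \frac{1}{11} = \frac{c}{11}$)
$C{\left(A,D \right)} = -11 + 4 D$ ($C{\left(A,D \right)} = 4 D - 11 = -11 + 4 D$)
$\sqrt{C{\left(q{\left(-19,13 \right)},N{\left(6,20 \right)} \right)} + E{\left(511 \right)}} = \sqrt{\left(-11 + 4 \cdot \frac{1}{11} \cdot 20\right) - 421} = \sqrt{\left(-11 + 4 \cdot \frac{20}{11}\right) - 421} = \sqrt{\left(-11 + \frac{80}{11}\right) - 421} = \sqrt{- \frac{41}{11} - 421} = \sqrt{- \frac{4672}{11}} = \frac{8 i \sqrt{803}}{11}$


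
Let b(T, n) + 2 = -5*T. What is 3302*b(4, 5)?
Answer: -72644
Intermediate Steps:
b(T, n) = -2 - 5*T
3302*b(4, 5) = 3302*(-2 - 5*4) = 3302*(-2 - 20) = 3302*(-22) = -72644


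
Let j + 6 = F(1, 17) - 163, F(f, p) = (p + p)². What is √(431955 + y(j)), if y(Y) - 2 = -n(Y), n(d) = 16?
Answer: √431941 ≈ 657.22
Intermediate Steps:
F(f, p) = 4*p² (F(f, p) = (2*p)² = 4*p²)
j = 987 (j = -6 + (4*17² - 163) = -6 + (4*289 - 163) = -6 + (1156 - 163) = -6 + 993 = 987)
y(Y) = -14 (y(Y) = 2 - 1*16 = 2 - 16 = -14)
√(431955 + y(j)) = √(431955 - 14) = √431941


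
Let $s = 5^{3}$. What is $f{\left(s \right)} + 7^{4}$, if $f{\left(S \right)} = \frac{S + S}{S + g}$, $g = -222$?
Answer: $\frac{232647}{97} \approx 2398.4$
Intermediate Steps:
$s = 125$
$f{\left(S \right)} = \frac{2 S}{-222 + S}$ ($f{\left(S \right)} = \frac{S + S}{S - 222} = \frac{2 S}{-222 + S}$)
$f{\left(s \right)} + 7^{4} = 2 \cdot 125 \frac{1}{-222 + 125} + 7^{4} = 2 \cdot 125 \frac{1}{-97} + 2401 = 2 \cdot 125 \left(- \frac{1}{97}\right) + 2401 = - \frac{250}{97} + 2401 = \frac{232647}{97}$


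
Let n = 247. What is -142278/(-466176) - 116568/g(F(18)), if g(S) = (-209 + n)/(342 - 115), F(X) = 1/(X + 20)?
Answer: -1027953991181/1476224 ≈ -6.9634e+5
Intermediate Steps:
F(X) = 1/(20 + X)
g(S) = 38/227 (g(S) = (-209 + 247)/(342 - 115) = 38/227)
-142278/(-466176) - 116568/g(F(18)) = -142278/(-466176) - 116568/38/227 = -142278*(-1/466176) - 116568*227/38 = 23713/77696 - 13230468/19 = -1027953991181/1476224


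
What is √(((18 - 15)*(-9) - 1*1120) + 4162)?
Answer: 3*√335 ≈ 54.909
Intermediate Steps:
√(((18 - 15)*(-9) - 1*1120) + 4162) = √((3*(-9) - 1120) + 4162) = √((-27 - 1120) + 4162) = √(-1147 + 4162) = √3015 = 3*√335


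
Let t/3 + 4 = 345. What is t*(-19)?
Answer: -19437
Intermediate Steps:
t = 1023 (t = -12 + 3*345 = -12 + 1035 = 1023)
t*(-19) = 1023*(-19) = -19437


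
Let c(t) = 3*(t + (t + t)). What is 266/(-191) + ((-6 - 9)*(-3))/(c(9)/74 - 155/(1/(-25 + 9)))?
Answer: -48201836/35067791 ≈ -1.3745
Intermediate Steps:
c(t) = 9*t (c(t) = 3*(t + 2*t) = 3*(3*t) = 9*t)
266/(-191) + ((-6 - 9)*(-3))/(c(9)/74 - 155/(1/(-25 + 9))) = 266/(-191) + ((-6 - 9)*(-3))/((9*9)/74 - 155/(1/(-25 + 9))) = 266*(-1/191) + (-15*(-3))/(81*(1/74) - 155/(1/(-16))) = -266/191 + 45/(81/74 - 155/(-1/16)) = -266/191 + 45/(81/74 - 155*(-16)) = -266/191 + 45/(81/74 + 2480) = -266/191 + 45/(183601/74) = -266/191 + 45*(74/183601) = -266/191 + 3330/183601 = -48201836/35067791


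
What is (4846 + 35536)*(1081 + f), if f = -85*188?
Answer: -601651418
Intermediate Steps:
f = -15980
(4846 + 35536)*(1081 + f) = (4846 + 35536)*(1081 - 15980) = 40382*(-14899) = -601651418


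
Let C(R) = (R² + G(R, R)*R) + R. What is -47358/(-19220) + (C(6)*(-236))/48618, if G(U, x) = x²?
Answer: 94348657/77869830 ≈ 1.2116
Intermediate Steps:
C(R) = R + R² + R³ (C(R) = (R² + R²*R) + R = (R² + R³) + R = R + R² + R³)
-47358/(-19220) + (C(6)*(-236))/48618 = -47358/(-19220) + ((6*(1 + 6 + 6²))*(-236))/48618 = -47358*(-1/19220) + ((6*(1 + 6 + 36))*(-236))*(1/48618) = 23679/9610 + ((6*43)*(-236))*(1/48618) = 23679/9610 + (258*(-236))*(1/48618) = 23679/9610 - 60888*1/48618 = 23679/9610 - 10148/8103 = 94348657/77869830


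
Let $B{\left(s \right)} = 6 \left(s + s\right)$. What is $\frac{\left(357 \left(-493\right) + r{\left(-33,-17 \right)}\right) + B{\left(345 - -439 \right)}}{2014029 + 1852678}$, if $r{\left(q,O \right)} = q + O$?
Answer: $- \frac{166643}{3866707} \approx -0.043097$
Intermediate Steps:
$r{\left(q,O \right)} = O + q$
$B{\left(s \right)} = 12 s$ ($B{\left(s \right)} = 6 \cdot 2 s = 12 s$)
$\frac{\left(357 \left(-493\right) + r{\left(-33,-17 \right)}\right) + B{\left(345 - -439 \right)}}{2014029 + 1852678} = \frac{\left(357 \left(-493\right) - 50\right) + 12 \left(345 - -439\right)}{2014029 + 1852678} = \frac{\left(-176001 - 50\right) + 12 \left(345 + 439\right)}{3866707} = \left(-176051 + 12 \cdot 784\right) \frac{1}{3866707} = \left(-176051 + 9408\right) \frac{1}{3866707} = \left(-166643\right) \frac{1}{3866707} = - \frac{166643}{3866707}$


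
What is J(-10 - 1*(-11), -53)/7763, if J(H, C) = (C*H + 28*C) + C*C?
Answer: 1272/7763 ≈ 0.16385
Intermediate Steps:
J(H, C) = C² + 28*C + C*H (J(H, C) = (28*C + C*H) + C² = C² + 28*C + C*H)
J(-10 - 1*(-11), -53)/7763 = -53*(28 - 53 + (-10 - 1*(-11)))/7763 = -53*(28 - 53 + (-10 + 11))*(1/7763) = -53*(28 - 53 + 1)*(1/7763) = -53*(-24)*(1/7763) = 1272*(1/7763) = 1272/7763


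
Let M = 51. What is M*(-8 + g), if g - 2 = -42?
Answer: -2448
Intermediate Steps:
g = -40 (g = 2 - 42 = -40)
M*(-8 + g) = 51*(-8 - 40) = 51*(-48) = -2448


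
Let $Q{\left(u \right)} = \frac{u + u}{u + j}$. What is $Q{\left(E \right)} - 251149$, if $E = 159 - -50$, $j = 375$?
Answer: $- \frac{73335299}{292} \approx -2.5115 \cdot 10^{5}$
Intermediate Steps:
$E = 209$ ($E = 159 + 50 = 209$)
$Q{\left(u \right)} = \frac{2 u}{375 + u}$ ($Q{\left(u \right)} = \frac{u + u}{u + 375} = \frac{2 u}{375 + u}$)
$Q{\left(E \right)} - 251149 = 2 \cdot 209 \frac{1}{375 + 209} - 251149 = 2 \cdot 209 \cdot \frac{1}{584} - 251149 = \frac{209}{292} - 251149 = - \frac{73335299}{292}$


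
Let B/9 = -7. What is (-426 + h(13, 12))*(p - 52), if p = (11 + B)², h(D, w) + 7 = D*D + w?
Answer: -668304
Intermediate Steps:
B = -63 (B = 9*(-7) = -63)
h(D, w) = -7 + w + D² (h(D, w) = -7 + (D*D + w) = -7 + (D² + w) = -7 + (w + D²) = -7 + w + D²)
p = 2704 (p = (11 - 63)² = (-52)² = 2704)
(-426 + h(13, 12))*(p - 52) = (-426 + (-7 + 12 + 13²))*(2704 - 52) = (-426 + (-7 + 12 + 169))*2652 = (-426 + 174)*2652 = -252*2652 = -668304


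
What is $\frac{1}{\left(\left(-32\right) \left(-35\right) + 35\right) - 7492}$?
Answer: $- \frac{1}{6337} \approx -0.0001578$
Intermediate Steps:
$\frac{1}{\left(\left(-32\right) \left(-35\right) + 35\right) - 7492} = \frac{1}{\left(1120 + 35\right) - 7492} = \frac{1}{1155 - 7492} = \frac{1}{-6337} = - \frac{1}{6337}$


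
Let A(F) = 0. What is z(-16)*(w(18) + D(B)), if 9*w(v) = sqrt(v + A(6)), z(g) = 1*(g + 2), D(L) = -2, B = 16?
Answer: 28 - 14*sqrt(2)/3 ≈ 21.400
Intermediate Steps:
z(g) = 2 + g (z(g) = 1*(2 + g) = 2 + g)
w(v) = sqrt(v)/9 (w(v) = sqrt(v + 0)/9 = sqrt(v)/9)
z(-16)*(w(18) + D(B)) = (2 - 16)*(sqrt(18)/9 - 2) = -14*((3*sqrt(2))/9 - 2) = -14*(sqrt(2)/3 - 2) = -14*(-2 + sqrt(2)/3) = 28 - 14*sqrt(2)/3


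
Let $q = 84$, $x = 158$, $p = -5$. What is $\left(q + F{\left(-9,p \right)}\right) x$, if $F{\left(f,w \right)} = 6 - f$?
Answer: $15642$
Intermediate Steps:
$\left(q + F{\left(-9,p \right)}\right) x = \left(84 + \left(6 - -9\right)\right) 158 = \left(84 + \left(6 + 9\right)\right) 158 = \left(84 + 15\right) 158 = 99 \cdot 158 = 15642$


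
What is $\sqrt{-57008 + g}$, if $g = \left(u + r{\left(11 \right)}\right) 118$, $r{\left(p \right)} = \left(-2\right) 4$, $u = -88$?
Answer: $4 i \sqrt{4271} \approx 261.41 i$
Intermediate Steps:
$r{\left(p \right)} = -8$
$g = -11328$ ($g = \left(-88 - 8\right) 118 = \left(-96\right) 118 = -11328$)
$\sqrt{-57008 + g} = \sqrt{-57008 - 11328} = \sqrt{-68336} = 4 i \sqrt{4271}$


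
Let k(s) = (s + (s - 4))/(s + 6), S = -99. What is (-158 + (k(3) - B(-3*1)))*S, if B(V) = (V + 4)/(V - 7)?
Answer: 156101/10 ≈ 15610.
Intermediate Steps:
B(V) = (4 + V)/(-7 + V)
k(s) = (-4 + 2*s)/(6 + s) (k(s) = (s + (-4 + s))/(6 + s) = (-4 + 2*s)/(6 + s))
(-158 + (k(3) - B(-3*1)))*S = (-158 + (2*(-2 + 3)/(6 + 3) - (4 - 3*1)/(-7 - 3*1)))*(-99) = (-158 + (2*1/9 - (4 - 3)/(-7 - 3)))*(-99) = (-158 + (2*(⅑)*1 - 1/(-10)))*(-99) = (-158 + (2/9 - (-1)/10))*(-99) = (-158 + (2/9 - 1*(-⅒)))*(-99) = (-158 + (2/9 + ⅒))*(-99) = (-158 + 29/90)*(-99) = -14191/90*(-99) = 156101/10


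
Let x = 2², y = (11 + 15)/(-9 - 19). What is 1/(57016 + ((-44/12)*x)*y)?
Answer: 21/1197622 ≈ 1.7535e-5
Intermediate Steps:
y = -13/14 (y = 26/(-28) = 26*(-1/28) = -13/14 ≈ -0.92857)
x = 4
1/(57016 + ((-44/12)*x)*y) = 1/(57016 + (-44/12*4)*(-13/14)) = 1/(57016 + (-44*1/12*4)*(-13/14)) = 1/(57016 - 11/3*4*(-13/14)) = 1/(57016 - 44/3*(-13/14)) = 1/(57016 + 286/21) = 1/(1197622/21) = 21/1197622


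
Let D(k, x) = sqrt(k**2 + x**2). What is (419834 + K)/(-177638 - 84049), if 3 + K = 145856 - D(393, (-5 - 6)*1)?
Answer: -29773/13773 + sqrt(154570)/261687 ≈ -2.1602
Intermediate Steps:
K = 145853 - sqrt(154570) (K = -3 + (145856 - sqrt(393**2 + ((-5 - 6)*1)**2)) = -3 + (145856 - sqrt(154449 + (-11*1)**2)) = -3 + (145856 - sqrt(154449 + (-11)**2)) = -3 + (145856 - sqrt(154449 + 121)) = -3 + (145856 - sqrt(154570)) = 145853 - sqrt(154570) ≈ 1.4546e+5)
(419834 + K)/(-177638 - 84049) = (419834 + (145853 - sqrt(154570)))/(-177638 - 84049) = (565687 - sqrt(154570))/(-261687) = (565687 - sqrt(154570))*(-1/261687) = -29773/13773 + sqrt(154570)/261687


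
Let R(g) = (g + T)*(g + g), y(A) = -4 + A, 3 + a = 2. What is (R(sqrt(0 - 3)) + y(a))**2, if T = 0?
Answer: 121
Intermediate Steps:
a = -1 (a = -3 + 2 = -1)
R(g) = 2*g**2 (R(g) = (g + 0)*(g + g) = g*(2*g) = 2*g**2)
(R(sqrt(0 - 3)) + y(a))**2 = (2*(sqrt(0 - 3))**2 + (-4 - 1))**2 = (2*(sqrt(-3))**2 - 5)**2 = (2*(I*sqrt(3))**2 - 5)**2 = (2*(-3) - 5)**2 = (-6 - 5)**2 = (-11)**2 = 121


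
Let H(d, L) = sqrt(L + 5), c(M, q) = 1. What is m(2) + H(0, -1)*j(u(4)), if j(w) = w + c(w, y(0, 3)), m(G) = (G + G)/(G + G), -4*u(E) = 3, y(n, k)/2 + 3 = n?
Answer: 3/2 ≈ 1.5000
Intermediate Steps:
y(n, k) = -6 + 2*n
u(E) = -3/4 (u(E) = -1/4*3 = -3/4)
m(G) = 1 (m(G) = (2*G)/((2*G)) = (2*G)*(1/(2*G)) = 1)
H(d, L) = sqrt(5 + L)
j(w) = 1 + w (j(w) = w + 1 = 1 + w)
m(2) + H(0, -1)*j(u(4)) = 1 + sqrt(5 - 1)*(1 - 3/4) = 1 + sqrt(4)*(1/4) = 1 + 2*(1/4) = 1 + 1/2 = 3/2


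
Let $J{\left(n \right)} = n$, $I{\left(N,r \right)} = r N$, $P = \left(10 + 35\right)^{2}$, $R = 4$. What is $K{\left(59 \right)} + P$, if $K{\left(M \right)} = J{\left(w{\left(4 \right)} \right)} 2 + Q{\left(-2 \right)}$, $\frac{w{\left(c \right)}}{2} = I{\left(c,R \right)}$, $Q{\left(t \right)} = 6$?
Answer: $2095$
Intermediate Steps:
$P = 2025$ ($P = 45^{2} = 2025$)
$I{\left(N,r \right)} = N r$
$w{\left(c \right)} = 8 c$ ($w{\left(c \right)} = 2 c 4 = 2 \cdot 4 c = 8 c$)
$K{\left(M \right)} = 70$ ($K{\left(M \right)} = 8 \cdot 4 \cdot 2 + 6 = 32 \cdot 2 + 6 = 64 + 6 = 70$)
$K{\left(59 \right)} + P = 70 + 2025 = 2095$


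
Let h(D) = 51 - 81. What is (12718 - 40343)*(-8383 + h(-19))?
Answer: 232409125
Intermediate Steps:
h(D) = -30
(12718 - 40343)*(-8383 + h(-19)) = (12718 - 40343)*(-8383 - 30) = -27625*(-8413) = 232409125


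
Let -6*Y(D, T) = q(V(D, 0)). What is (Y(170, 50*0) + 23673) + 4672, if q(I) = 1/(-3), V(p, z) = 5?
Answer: 510211/18 ≈ 28345.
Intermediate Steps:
q(I) = -1/3 (q(I) = 1*(-1/3) = -1/3)
Y(D, T) = 1/18 (Y(D, T) = -1/6*(-1/3) = 1/18)
(Y(170, 50*0) + 23673) + 4672 = (1/18 + 23673) + 4672 = 426115/18 + 4672 = 510211/18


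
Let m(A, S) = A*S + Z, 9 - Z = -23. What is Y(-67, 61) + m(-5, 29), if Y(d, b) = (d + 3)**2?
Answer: 3983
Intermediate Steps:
Z = 32 (Z = 9 - 1*(-23) = 9 + 23 = 32)
m(A, S) = 32 + A*S (m(A, S) = A*S + 32 = 32 + A*S)
Y(d, b) = (3 + d)**2
Y(-67, 61) + m(-5, 29) = (3 - 67)**2 + (32 - 5*29) = (-64)**2 + (32 - 145) = 4096 - 113 = 3983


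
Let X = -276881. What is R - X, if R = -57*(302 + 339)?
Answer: 240344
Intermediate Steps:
R = -36537 (R = -57*641 = -36537)
R - X = -36537 - 1*(-276881) = -36537 + 276881 = 240344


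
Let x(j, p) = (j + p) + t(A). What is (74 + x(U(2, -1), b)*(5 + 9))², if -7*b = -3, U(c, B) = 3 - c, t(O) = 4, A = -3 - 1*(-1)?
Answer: 22500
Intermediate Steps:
A = -2 (A = -3 + 1 = -2)
b = 3/7 (b = -⅐*(-3) = 3/7 ≈ 0.42857)
x(j, p) = 4 + j + p (x(j, p) = (j + p) + 4 = 4 + j + p)
(74 + x(U(2, -1), b)*(5 + 9))² = (74 + (4 + (3 - 1*2) + 3/7)*(5 + 9))² = (74 + (4 + (3 - 2) + 3/7)*14)² = (74 + (4 + 1 + 3/7)*14)² = (74 + (38/7)*14)² = (74 + 76)² = 150² = 22500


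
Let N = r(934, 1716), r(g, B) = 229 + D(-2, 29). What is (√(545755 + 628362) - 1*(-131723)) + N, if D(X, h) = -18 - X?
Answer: 131936 + √1174117 ≈ 1.3302e+5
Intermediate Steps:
r(g, B) = 213 (r(g, B) = 229 + (-18 - 1*(-2)) = 229 + (-18 + 2) = 229 - 16 = 213)
N = 213
(√(545755 + 628362) - 1*(-131723)) + N = (√(545755 + 628362) - 1*(-131723)) + 213 = (√1174117 + 131723) + 213 = (131723 + √1174117) + 213 = 131936 + √1174117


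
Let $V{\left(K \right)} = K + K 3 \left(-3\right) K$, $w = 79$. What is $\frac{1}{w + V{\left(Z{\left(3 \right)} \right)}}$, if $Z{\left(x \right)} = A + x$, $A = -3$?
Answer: $\frac{1}{79} \approx 0.012658$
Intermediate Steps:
$Z{\left(x \right)} = -3 + x$
$V{\left(K \right)} = K - 9 K^{2}$ ($V{\left(K \right)} = K + K \left(-9\right) K = K + - 9 K K = K - 9 K^{2}$)
$\frac{1}{w + V{\left(Z{\left(3 \right)} \right)}} = \frac{1}{79 + \left(-3 + 3\right) \left(1 - 9 \left(-3 + 3\right)\right)} = \frac{1}{79 + 0 \left(1 - 0\right)} = \frac{1}{79 + 0 \left(1 + 0\right)} = \frac{1}{79 + 0 \cdot 1} = \frac{1}{79 + 0} = \frac{1}{79}$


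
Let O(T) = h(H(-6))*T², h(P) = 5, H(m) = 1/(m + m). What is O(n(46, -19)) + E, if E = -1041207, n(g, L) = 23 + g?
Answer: -1017402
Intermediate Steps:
H(m) = 1/(2*m)
O(T) = 5*T²
O(n(46, -19)) + E = 5*(23 + 46)² - 1041207 = 5*69² - 1041207 = 5*4761 - 1041207 = 23805 - 1041207 = -1017402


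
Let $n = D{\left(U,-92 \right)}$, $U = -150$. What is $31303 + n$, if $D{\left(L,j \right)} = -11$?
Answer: $31292$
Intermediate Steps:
$n = -11$
$31303 + n = 31303 - 11 = 31292$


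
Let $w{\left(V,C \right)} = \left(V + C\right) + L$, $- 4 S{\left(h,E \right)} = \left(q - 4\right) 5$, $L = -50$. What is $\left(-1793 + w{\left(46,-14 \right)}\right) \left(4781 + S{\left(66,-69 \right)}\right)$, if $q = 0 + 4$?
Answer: $-8658391$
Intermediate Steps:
$q = 4$
$S{\left(h,E \right)} = 0$ ($S{\left(h,E \right)} = - \frac{\left(4 - 4\right) 5}{4} = - \frac{0 \cdot 5}{4} = \left(- \frac{1}{4}\right) 0 = 0$)
$w{\left(V,C \right)} = -50 + C + V$ ($w{\left(V,C \right)} = \left(V + C\right) - 50 = \left(C + V\right) - 50 = -50 + C + V$)
$\left(-1793 + w{\left(46,-14 \right)}\right) \left(4781 + S{\left(66,-69 \right)}\right) = \left(-1793 - 18\right) \left(4781 + 0\right) = \left(-1793 - 18\right) 4781 = \left(-1811\right) 4781 = -8658391$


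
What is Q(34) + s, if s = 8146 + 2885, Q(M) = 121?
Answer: 11152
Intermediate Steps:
s = 11031
Q(34) + s = 121 + 11031 = 11152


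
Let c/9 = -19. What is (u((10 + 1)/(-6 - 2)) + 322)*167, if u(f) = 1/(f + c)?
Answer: 74153010/1379 ≈ 53773.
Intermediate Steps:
c = -171 (c = 9*(-19) = -171)
u(f) = 1/(-171 + f) (u(f) = 1/(f - 171) = 1/(-171 + f))
(u((10 + 1)/(-6 - 2)) + 322)*167 = (1/(-171 + (10 + 1)/(-6 - 2)) + 322)*167 = (1/(-171 + 11/(-8)) + 322)*167 = (1/(-171 + 11*(-⅛)) + 322)*167 = (1/(-171 - 11/8) + 322)*167 = (1/(-1379/8) + 322)*167 = (-8/1379 + 322)*167 = (444030/1379)*167 = 74153010/1379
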